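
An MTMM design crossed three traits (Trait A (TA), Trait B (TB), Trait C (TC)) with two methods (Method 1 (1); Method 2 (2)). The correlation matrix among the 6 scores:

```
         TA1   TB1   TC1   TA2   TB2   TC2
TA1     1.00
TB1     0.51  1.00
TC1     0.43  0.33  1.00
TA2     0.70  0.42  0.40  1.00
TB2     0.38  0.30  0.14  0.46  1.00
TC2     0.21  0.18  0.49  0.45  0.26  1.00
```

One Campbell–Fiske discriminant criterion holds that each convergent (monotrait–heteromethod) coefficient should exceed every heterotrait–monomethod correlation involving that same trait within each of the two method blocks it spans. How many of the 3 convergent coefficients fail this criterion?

Each convergent coefficient versus the relevant comparison correlations:
TA (methods 1·2): 0.70 vs {0.51, 0.46, 0.43, 0.45} → pass.
TB (methods 1·2): 0.30 vs {0.51, 0.46, 0.33, 0.26} → fail.
TC (methods 1·2): 0.49 vs {0.43, 0.45, 0.33, 0.26} → pass.
1 of 3 fail.

1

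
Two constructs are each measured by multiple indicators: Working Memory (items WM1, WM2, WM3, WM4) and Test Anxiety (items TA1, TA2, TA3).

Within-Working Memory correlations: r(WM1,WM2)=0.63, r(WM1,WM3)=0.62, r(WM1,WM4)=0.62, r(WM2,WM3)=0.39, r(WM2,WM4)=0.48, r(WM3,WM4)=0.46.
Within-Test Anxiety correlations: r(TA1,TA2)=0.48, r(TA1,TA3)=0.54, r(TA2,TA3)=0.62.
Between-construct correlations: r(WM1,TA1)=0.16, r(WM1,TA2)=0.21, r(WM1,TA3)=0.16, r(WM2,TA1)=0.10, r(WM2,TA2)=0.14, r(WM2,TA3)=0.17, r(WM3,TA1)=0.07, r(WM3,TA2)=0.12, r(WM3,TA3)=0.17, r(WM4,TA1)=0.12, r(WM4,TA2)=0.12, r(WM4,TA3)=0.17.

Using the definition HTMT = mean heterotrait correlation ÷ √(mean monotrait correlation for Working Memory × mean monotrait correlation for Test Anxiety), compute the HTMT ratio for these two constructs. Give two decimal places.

0.26

Mean between = 1.71/12 = 0.1425.
Mean within-WM = 3.20/6 = 0.5333; mean within-TA = 1.64/3 = 0.5467.
Geometric mean = √(0.5333 × 0.5467) = 0.5400.
HTMT = 0.1425 / 0.5400 = 0.26.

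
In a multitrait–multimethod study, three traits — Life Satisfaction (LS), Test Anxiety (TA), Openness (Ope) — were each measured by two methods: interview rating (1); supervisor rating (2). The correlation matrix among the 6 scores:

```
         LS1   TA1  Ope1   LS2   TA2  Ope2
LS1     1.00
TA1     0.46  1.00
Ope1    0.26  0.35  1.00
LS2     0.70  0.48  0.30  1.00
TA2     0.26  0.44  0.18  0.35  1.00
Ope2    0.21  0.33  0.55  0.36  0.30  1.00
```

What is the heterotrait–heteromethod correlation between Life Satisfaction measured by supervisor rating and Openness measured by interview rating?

Different traits and methods: r(LS2, Ope1) = 0.30.

0.30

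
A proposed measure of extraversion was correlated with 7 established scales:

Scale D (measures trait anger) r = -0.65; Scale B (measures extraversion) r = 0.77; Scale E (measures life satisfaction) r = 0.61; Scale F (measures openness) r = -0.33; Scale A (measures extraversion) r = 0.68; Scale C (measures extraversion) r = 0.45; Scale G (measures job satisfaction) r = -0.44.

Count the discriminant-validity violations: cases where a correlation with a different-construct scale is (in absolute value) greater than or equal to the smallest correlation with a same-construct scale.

Convergent (same construct = extraversion): Scale B, Scale A, Scale C.
Smallest convergent = 0.45. Discriminant |r|: 0.65, 0.61, 0.33, 0.44; count ≥ 0.45 → 2.

2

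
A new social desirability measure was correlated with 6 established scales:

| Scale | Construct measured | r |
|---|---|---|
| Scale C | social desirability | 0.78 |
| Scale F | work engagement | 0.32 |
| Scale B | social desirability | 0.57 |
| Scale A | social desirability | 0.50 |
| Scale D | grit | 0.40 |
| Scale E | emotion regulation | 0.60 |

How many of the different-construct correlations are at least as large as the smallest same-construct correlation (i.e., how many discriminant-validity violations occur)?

1

Convergent (same construct = social desirability): Scale C, Scale B, Scale A.
Smallest convergent = 0.50. Discriminant values: 0.32, 0.40, 0.60; count ≥ 0.50 → 1.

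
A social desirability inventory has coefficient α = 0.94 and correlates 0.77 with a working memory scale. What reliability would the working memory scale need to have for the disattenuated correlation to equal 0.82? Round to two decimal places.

r_true = r_obs / √(r_xx · r_yy) ⇒ 0.82 = 0.77 / √(0.94 · r_yy).
√(0.94 · r_yy) = 0.77 / 0.82 = 0.9390; 0.94 · r_yy = 0.8817; r_yy = 0.8817 / 0.94 ≈ 0.94.

0.94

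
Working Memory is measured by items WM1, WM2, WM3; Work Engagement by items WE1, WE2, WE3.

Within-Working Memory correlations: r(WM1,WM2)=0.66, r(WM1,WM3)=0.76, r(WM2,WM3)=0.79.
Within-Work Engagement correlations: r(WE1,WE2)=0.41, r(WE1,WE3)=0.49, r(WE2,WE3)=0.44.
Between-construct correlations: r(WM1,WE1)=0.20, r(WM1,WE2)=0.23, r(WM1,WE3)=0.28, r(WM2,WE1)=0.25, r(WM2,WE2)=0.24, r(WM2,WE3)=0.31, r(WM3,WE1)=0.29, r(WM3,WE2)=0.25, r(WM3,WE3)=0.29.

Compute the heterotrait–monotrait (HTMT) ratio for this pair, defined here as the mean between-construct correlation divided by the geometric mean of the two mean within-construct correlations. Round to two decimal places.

0.45

Between-construct mean = 2.34/9 = 0.2600.
Mean within-WM = 2.21/3 = 0.7367; mean within-WE = 1.34/3 = 0.4467.
Geometric mean = √(0.7367 × 0.4467) = 0.5737.
HTMT = 0.2600 / 0.5737 = 0.45.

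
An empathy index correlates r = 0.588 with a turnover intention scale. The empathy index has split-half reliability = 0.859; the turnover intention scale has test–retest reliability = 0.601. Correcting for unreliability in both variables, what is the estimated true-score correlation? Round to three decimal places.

0.818

r_true = r_obs / √(r_xx · r_yy) = 0.588 / √(0.859 × 0.601) = 0.588 / √0.516259 = 0.588 / 0.7185 ≈ 0.818.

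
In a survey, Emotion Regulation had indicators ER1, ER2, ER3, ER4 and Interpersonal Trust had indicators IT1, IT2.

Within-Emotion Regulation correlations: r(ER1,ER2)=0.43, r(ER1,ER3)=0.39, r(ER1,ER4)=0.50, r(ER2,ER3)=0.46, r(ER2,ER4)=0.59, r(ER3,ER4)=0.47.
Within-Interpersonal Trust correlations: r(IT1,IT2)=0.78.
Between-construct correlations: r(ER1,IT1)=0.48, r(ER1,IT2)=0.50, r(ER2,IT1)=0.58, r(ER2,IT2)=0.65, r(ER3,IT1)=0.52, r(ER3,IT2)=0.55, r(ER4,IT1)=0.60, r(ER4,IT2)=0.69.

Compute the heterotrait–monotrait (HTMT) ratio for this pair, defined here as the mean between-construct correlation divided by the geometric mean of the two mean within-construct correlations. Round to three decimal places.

Mean between = 4.57/8 = 0.5713.
Mean within-ER = 2.84/6 = 0.4733; mean within-IT = 0.78/1 = 0.7800.
Geometric mean = √(0.4733 × 0.7800) = 0.6076.
HTMT = 0.5713 / 0.6076 = 0.940.

0.940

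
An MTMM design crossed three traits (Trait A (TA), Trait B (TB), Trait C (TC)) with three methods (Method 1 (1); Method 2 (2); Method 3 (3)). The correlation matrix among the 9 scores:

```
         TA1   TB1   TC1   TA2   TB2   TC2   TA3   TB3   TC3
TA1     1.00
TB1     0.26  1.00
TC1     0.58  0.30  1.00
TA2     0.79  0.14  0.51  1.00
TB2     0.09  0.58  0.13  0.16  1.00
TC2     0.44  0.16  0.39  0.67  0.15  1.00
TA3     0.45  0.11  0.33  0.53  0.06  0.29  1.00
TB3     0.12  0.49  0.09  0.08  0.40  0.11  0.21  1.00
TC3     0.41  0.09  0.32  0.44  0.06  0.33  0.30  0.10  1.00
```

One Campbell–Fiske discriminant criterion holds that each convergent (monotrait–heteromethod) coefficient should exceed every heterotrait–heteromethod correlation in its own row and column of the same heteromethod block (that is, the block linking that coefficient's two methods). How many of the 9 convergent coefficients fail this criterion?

Convergent coefficients and their comparison sets:
TA (methods 1·2): 0.79 vs {0.09, 0.14, 0.44, 0.51} → pass.
TA (methods 1·3): 0.45 vs {0.12, 0.11, 0.41, 0.33} → pass.
TA (methods 2·3): 0.53 vs {0.08, 0.06, 0.44, 0.29} → pass.
TB (methods 1·2): 0.58 vs {0.14, 0.09, 0.16, 0.13} → pass.
TB (methods 1·3): 0.49 vs {0.11, 0.12, 0.09, 0.09} → pass.
TB (methods 2·3): 0.40 vs {0.06, 0.08, 0.06, 0.11} → pass.
TC (methods 1·2): 0.39 vs {0.51, 0.44, 0.13, 0.16} → fail.
TC (methods 1·3): 0.32 vs {0.33, 0.41, 0.09, 0.09} → fail.
TC (methods 2·3): 0.33 vs {0.29, 0.44, 0.11, 0.06} → fail.
3 of 9 fail.

3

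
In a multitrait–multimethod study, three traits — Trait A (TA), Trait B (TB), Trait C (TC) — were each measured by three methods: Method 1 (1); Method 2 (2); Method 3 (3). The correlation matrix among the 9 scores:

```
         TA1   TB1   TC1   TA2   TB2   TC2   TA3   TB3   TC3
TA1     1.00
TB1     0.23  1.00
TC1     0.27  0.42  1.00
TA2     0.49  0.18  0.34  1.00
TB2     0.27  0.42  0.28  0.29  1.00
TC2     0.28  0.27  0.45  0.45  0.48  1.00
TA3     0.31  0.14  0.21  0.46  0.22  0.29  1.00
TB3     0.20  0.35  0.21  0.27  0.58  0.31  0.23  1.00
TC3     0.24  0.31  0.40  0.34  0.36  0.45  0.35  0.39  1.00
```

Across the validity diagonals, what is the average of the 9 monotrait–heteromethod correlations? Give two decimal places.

Convergent values: 0.49, 0.31, 0.46, 0.42, 0.35, 0.58, 0.45, 0.40, 0.45; mean = 3.91/9 = 0.43.

0.43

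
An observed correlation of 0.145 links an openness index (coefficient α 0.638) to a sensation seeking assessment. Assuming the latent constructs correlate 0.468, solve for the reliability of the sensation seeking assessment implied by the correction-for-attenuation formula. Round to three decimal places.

0.150

r_true = r_obs / √(r_xx · r_yy) ⇒ 0.468 = 0.145 / √(0.638 · r_yy).
√(0.638 · r_yy) = 0.145 / 0.468 = 0.3098; 0.638 · r_yy = 0.0960; r_yy = 0.0960 / 0.638 ≈ 0.150.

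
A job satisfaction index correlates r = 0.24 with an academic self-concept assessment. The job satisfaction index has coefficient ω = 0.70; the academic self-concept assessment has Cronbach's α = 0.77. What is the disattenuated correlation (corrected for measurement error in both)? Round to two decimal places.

r_true = r_obs / √(r_xx · r_yy) = 0.24 / √(0.70 × 0.77) = 0.24 / √0.5390 = 0.24 / 0.7342 ≈ 0.33.

0.33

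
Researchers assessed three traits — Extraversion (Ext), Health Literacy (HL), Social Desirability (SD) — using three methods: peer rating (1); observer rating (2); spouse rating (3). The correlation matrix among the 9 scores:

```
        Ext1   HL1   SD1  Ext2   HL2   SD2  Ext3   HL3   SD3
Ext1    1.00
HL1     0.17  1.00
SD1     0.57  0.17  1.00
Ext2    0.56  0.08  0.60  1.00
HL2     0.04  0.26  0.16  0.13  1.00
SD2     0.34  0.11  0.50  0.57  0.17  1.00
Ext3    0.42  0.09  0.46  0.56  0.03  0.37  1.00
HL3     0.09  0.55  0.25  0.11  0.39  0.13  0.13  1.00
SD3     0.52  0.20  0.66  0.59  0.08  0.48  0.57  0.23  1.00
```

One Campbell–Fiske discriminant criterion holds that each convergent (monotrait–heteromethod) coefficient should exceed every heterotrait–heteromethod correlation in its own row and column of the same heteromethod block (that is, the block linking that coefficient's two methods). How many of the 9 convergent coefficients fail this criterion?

5

Each convergent coefficient versus the relevant comparison correlations:
Ext (methods 1·2): 0.56 vs {0.04, 0.08, 0.34, 0.60} → fail.
Ext (methods 1·3): 0.42 vs {0.09, 0.09, 0.52, 0.46} → fail.
Ext (methods 2·3): 0.56 vs {0.11, 0.03, 0.59, 0.37} → fail.
HL (methods 1·2): 0.26 vs {0.08, 0.04, 0.11, 0.16} → pass.
HL (methods 1·3): 0.55 vs {0.09, 0.09, 0.20, 0.25} → pass.
HL (methods 2·3): 0.39 vs {0.03, 0.11, 0.08, 0.13} → pass.
SD (methods 1·2): 0.50 vs {0.60, 0.34, 0.16, 0.11} → fail.
SD (methods 1·3): 0.66 vs {0.46, 0.52, 0.25, 0.20} → pass.
SD (methods 2·3): 0.48 vs {0.37, 0.59, 0.13, 0.08} → fail.
5 of 9 fail.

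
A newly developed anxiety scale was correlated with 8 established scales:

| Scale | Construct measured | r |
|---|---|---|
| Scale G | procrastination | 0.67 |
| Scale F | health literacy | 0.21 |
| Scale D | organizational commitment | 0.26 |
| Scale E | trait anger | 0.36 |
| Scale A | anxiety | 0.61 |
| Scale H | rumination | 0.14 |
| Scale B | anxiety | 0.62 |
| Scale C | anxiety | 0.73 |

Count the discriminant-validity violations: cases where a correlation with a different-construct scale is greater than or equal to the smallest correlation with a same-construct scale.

Convergent (same construct = anxiety): Scale A, Scale B, Scale C.
Smallest convergent = 0.61. Discriminant values: 0.67, 0.21, 0.26, 0.36, 0.14; count ≥ 0.61 → 1.

1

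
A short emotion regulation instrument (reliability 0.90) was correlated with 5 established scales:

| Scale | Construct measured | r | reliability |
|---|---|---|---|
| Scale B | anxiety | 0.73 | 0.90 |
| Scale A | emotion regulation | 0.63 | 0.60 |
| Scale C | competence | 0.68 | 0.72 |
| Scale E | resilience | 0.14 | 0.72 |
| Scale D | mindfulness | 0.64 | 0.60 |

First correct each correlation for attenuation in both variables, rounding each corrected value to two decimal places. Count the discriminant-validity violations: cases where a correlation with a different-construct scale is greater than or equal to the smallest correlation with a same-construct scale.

1

Disattenuated r (r / √(r_scale · r_new)):
  Scale B (disc): 0.73 / √(0.90·0.90) = 0.81
  Scale A (conv): 0.63 / √(0.60·0.90) = 0.86
  Scale C (disc): 0.68 / √(0.72·0.90) = 0.84
  Scale E (disc): 0.14 / √(0.72·0.90) = 0.17
  Scale D (disc): 0.64 / √(0.60·0.90) = 0.87
Smallest convergent = 0.86. Discriminant values: 0.81, 0.84, 0.17, 0.87; count ≥ 0.86 → 1.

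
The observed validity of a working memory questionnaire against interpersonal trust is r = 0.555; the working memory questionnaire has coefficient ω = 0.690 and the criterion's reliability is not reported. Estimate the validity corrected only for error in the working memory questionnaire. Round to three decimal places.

0.668

Single correction: r_c = r_obs / √r_xx = 0.555 / √0.690 = 0.555 / 0.8307 ≈ 0.668.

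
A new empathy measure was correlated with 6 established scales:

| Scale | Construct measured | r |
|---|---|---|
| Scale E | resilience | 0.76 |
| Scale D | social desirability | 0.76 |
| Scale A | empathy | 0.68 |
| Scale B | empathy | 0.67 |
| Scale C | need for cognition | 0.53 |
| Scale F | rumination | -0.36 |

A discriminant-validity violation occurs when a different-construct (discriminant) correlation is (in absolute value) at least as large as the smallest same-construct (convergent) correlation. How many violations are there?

2

Convergent (same construct = empathy): Scale A, Scale B.
Smallest convergent = 0.67. Discriminant |r|: 0.76, 0.76, 0.53, 0.36; count ≥ 0.67 → 2.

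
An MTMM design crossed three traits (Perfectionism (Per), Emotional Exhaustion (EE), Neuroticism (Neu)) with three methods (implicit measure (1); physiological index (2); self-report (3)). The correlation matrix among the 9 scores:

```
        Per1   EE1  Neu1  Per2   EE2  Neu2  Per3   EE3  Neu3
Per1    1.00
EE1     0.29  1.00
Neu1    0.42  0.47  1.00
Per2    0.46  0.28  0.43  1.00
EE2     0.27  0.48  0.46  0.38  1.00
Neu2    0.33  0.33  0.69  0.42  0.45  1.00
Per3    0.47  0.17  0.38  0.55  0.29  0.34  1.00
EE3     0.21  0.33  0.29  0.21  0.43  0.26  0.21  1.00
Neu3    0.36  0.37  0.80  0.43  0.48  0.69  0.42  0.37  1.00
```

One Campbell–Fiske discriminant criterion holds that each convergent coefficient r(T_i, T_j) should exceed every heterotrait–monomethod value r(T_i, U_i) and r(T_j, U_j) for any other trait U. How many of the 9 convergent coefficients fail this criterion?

Checking each validity diagonal entry against its comparison values:
Per (methods 1·2): 0.46 vs {0.29, 0.38, 0.42, 0.42} → pass.
Per (methods 1·3): 0.47 vs {0.29, 0.21, 0.42, 0.42} → pass.
Per (methods 2·3): 0.55 vs {0.38, 0.21, 0.42, 0.42} → pass.
EE (methods 1·2): 0.48 vs {0.29, 0.38, 0.47, 0.45} → pass.
EE (methods 1·3): 0.33 vs {0.29, 0.21, 0.47, 0.37} → fail.
EE (methods 2·3): 0.43 vs {0.38, 0.21, 0.45, 0.37} → fail.
Neu (methods 1·2): 0.69 vs {0.42, 0.42, 0.47, 0.45} → pass.
Neu (methods 1·3): 0.80 vs {0.42, 0.42, 0.47, 0.37} → pass.
Neu (methods 2·3): 0.69 vs {0.42, 0.42, 0.45, 0.37} → pass.
2 of 9 fail.

2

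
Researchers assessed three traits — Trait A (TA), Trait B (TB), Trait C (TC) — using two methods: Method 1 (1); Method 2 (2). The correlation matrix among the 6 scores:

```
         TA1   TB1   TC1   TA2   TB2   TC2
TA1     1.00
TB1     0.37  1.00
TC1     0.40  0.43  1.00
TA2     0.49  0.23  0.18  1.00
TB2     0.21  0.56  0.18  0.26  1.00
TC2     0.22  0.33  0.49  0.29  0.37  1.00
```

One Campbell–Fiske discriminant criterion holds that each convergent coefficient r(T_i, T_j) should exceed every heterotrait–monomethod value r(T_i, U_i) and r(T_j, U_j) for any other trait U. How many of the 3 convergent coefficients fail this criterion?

Each convergent coefficient versus the relevant comparison correlations:
TA (methods 1·2): 0.49 vs {0.37, 0.26, 0.40, 0.29} → pass.
TB (methods 1·2): 0.56 vs {0.37, 0.26, 0.43, 0.37} → pass.
TC (methods 1·2): 0.49 vs {0.40, 0.29, 0.43, 0.37} → pass.
0 of 3 fail.

0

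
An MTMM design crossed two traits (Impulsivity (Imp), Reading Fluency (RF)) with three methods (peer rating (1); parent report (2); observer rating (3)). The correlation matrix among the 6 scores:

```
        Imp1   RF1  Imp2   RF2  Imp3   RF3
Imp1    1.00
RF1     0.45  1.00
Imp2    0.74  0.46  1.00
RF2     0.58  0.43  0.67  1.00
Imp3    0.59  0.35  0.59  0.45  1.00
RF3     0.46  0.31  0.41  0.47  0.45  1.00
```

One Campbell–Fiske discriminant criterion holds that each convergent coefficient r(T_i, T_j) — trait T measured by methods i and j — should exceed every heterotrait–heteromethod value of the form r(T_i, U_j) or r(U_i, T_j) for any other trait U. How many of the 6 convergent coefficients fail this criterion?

2

Convergent coefficients and their comparison sets:
Imp (methods 1·2): 0.74 vs {0.58, 0.46} → pass.
Imp (methods 1·3): 0.59 vs {0.46, 0.35} → pass.
Imp (methods 2·3): 0.59 vs {0.41, 0.45} → pass.
RF (methods 1·2): 0.43 vs {0.46, 0.58} → fail.
RF (methods 1·3): 0.31 vs {0.35, 0.46} → fail.
RF (methods 2·3): 0.47 vs {0.45, 0.41} → pass.
2 of 6 fail.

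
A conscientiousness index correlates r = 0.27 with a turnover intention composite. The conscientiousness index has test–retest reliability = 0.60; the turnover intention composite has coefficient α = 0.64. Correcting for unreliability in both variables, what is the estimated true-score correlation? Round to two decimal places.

0.44

r_true = r_obs / √(r_xx · r_yy) = 0.27 / √(0.60 × 0.64) = 0.27 / √0.3840 = 0.27 / 0.6197 ≈ 0.44.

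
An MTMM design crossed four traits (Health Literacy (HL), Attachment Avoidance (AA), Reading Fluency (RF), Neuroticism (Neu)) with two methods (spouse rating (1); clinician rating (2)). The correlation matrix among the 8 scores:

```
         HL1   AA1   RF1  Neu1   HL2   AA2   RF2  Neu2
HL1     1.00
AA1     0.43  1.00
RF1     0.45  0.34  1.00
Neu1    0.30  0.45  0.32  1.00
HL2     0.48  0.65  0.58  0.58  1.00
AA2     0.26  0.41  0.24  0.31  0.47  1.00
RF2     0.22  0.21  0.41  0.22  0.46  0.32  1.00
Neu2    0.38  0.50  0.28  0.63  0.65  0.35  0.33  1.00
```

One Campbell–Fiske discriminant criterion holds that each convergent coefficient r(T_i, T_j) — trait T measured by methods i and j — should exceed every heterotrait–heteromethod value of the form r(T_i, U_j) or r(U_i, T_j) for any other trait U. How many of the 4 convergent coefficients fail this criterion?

3

Checking each validity diagonal entry against its comparison values:
HL (methods 1·2): 0.48 vs {0.26, 0.65, 0.22, 0.58, 0.38, 0.58} → fail.
AA (methods 1·2): 0.41 vs {0.65, 0.26, 0.21, 0.24, 0.50, 0.31} → fail.
RF (methods 1·2): 0.41 vs {0.58, 0.22, 0.24, 0.21, 0.28, 0.22} → fail.
Neu (methods 1·2): 0.63 vs {0.58, 0.38, 0.31, 0.50, 0.22, 0.28} → pass.
3 of 4 fail.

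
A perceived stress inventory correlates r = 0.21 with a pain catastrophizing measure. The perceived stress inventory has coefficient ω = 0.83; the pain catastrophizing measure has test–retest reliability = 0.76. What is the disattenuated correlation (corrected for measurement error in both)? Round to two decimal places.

r_true = r_obs / √(r_xx · r_yy) = 0.21 / √(0.83 × 0.76) = 0.21 / √0.6308 = 0.21 / 0.7942 ≈ 0.26.

0.26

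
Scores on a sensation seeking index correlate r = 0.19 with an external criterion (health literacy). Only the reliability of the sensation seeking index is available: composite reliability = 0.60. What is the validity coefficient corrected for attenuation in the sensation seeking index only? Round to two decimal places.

Single correction: r_c = r_obs / √r_xx = 0.19 / √0.60 = 0.19 / 0.7746 ≈ 0.25.

0.25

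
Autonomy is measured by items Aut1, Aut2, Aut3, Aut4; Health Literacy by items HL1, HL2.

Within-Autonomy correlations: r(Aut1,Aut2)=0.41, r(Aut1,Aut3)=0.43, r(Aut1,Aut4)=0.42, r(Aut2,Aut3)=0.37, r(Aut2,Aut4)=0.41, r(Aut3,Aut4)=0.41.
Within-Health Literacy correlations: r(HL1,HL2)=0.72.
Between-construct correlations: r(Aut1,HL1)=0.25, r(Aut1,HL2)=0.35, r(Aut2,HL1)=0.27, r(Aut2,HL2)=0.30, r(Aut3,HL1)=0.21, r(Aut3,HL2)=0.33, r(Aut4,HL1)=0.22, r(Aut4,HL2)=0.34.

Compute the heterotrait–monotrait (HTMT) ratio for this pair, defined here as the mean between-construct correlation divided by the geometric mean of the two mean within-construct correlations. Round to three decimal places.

0.523

Between-construct mean = 2.27/8 = 0.2838.
Mean within-Aut = 2.45/6 = 0.4083; mean within-HL = 0.72/1 = 0.7200.
Geometric mean = √(0.4083 × 0.7200) = 0.5422.
HTMT = 0.2838 / 0.5422 = 0.523.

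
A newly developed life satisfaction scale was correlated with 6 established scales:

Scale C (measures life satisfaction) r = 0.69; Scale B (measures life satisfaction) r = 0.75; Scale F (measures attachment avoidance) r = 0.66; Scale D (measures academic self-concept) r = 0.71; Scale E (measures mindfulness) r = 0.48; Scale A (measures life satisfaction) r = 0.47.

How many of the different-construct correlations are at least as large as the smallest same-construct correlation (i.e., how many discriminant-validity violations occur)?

3

Convergent (same construct = life satisfaction): Scale C, Scale B, Scale A.
Smallest convergent = 0.47. Discriminant values: 0.66, 0.71, 0.48; count ≥ 0.47 → 3.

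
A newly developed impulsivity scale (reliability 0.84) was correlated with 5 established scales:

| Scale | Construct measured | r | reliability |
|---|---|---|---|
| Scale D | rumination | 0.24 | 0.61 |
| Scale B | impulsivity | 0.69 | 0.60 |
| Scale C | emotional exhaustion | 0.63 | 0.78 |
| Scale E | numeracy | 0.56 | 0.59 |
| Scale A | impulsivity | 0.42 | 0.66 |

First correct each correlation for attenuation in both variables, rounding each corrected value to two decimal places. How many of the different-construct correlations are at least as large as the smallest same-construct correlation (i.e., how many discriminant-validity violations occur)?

Disattenuated r (r / √(r_scale · r_new)):
  Scale D (disc): 0.24 / √(0.61·0.84) = 0.34
  Scale B (conv): 0.69 / √(0.60·0.84) = 0.97
  Scale C (disc): 0.63 / √(0.78·0.84) = 0.78
  Scale E (disc): 0.56 / √(0.59·0.84) = 0.80
  Scale A (conv): 0.42 / √(0.66·0.84) = 0.56
Smallest convergent = 0.56. Discriminant values: 0.34, 0.78, 0.80; count ≥ 0.56 → 2.

2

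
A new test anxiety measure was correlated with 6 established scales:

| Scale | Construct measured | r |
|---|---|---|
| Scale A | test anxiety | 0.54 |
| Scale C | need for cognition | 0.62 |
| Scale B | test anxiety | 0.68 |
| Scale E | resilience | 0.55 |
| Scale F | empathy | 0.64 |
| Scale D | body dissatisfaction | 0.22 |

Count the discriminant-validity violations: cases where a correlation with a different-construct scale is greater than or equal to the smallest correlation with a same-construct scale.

3

Convergent (same construct = test anxiety): Scale A, Scale B.
Smallest convergent = 0.54. Discriminant values: 0.62, 0.55, 0.64, 0.22; count ≥ 0.54 → 3.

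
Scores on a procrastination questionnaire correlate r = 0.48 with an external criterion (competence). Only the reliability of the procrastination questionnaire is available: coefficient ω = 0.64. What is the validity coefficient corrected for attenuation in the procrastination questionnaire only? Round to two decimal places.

Single correction: r_c = r_obs / √r_xx = 0.48 / √0.64 = 0.48 / 0.8000 ≈ 0.60.

0.60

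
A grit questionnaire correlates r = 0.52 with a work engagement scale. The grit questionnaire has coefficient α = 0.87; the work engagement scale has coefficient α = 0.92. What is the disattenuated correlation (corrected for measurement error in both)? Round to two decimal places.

r_true = r_obs / √(r_xx · r_yy) = 0.52 / √(0.87 × 0.92) = 0.52 / √0.8004 = 0.52 / 0.8947 ≈ 0.58.

0.58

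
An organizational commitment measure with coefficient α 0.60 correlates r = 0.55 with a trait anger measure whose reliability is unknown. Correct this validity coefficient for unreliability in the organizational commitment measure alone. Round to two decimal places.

Single correction: r_c = r_obs / √r_xx = 0.55 / √0.60 = 0.55 / 0.7746 ≈ 0.71.

0.71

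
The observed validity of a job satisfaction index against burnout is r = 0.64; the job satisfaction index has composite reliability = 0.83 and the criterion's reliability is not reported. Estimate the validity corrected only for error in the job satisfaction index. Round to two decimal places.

Single correction: r_c = r_obs / √r_xx = 0.64 / √0.83 = 0.64 / 0.9110 ≈ 0.70.

0.70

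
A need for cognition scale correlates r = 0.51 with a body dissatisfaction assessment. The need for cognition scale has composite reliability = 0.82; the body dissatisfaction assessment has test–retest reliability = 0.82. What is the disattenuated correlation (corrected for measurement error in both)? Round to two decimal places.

r_true = r_obs / √(r_xx · r_yy) = 0.51 / √(0.82 × 0.82) = 0.51 / √0.6724 = 0.51 / 0.8200 ≈ 0.62.

0.62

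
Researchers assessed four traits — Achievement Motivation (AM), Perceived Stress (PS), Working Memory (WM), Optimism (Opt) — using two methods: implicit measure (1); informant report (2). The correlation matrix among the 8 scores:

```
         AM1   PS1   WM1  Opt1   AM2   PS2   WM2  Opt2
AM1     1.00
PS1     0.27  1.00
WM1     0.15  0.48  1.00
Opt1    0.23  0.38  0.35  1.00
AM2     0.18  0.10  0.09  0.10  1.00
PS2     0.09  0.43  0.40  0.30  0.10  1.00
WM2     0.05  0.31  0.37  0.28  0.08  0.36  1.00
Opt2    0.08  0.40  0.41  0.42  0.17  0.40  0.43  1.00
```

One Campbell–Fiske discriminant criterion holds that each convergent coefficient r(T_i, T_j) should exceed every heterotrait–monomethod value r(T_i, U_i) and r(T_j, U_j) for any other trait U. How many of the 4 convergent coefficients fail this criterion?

Convergent coefficients and their comparison sets:
AM (methods 1·2): 0.18 vs {0.27, 0.10, 0.15, 0.08, 0.23, 0.17} → fail.
PS (methods 1·2): 0.43 vs {0.27, 0.10, 0.48, 0.36, 0.38, 0.40} → fail.
WM (methods 1·2): 0.37 vs {0.15, 0.08, 0.48, 0.36, 0.35, 0.43} → fail.
Opt (methods 1·2): 0.42 vs {0.23, 0.17, 0.38, 0.40, 0.35, 0.43} → fail.
4 of 4 fail.

4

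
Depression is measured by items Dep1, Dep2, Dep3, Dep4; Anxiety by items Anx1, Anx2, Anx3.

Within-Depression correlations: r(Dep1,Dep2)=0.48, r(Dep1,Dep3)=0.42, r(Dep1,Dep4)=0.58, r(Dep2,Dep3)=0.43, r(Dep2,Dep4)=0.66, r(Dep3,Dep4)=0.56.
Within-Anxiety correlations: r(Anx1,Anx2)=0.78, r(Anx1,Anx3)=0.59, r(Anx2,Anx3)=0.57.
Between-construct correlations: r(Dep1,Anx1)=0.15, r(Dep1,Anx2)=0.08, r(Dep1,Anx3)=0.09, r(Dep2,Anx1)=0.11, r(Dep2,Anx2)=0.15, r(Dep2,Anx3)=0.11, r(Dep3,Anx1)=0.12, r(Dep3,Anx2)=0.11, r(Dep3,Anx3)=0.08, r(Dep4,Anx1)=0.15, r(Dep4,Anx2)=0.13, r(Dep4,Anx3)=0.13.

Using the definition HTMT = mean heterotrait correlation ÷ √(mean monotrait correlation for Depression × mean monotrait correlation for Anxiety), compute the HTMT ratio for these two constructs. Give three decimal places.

0.202

Between-construct mean = 1.41/12 = 0.1175.
Mean within-Dep = 3.13/6 = 0.5217; mean within-Anx = 1.94/3 = 0.6467.
Geometric mean = √(0.5217 × 0.6467) = 0.5808.
HTMT = 0.1175 / 0.5808 = 0.202.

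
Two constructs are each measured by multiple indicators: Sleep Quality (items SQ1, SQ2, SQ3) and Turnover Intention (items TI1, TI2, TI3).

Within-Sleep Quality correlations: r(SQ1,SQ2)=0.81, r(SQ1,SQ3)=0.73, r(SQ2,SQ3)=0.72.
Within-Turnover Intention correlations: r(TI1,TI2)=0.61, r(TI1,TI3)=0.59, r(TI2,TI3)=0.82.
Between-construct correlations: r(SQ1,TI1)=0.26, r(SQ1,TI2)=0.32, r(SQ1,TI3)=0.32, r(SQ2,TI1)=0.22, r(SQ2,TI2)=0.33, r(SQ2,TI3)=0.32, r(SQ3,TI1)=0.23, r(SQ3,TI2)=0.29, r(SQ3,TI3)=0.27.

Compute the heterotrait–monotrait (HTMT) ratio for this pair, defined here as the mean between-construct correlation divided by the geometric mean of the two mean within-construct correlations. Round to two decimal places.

0.40

Mean between = 2.56/9 = 0.2844.
Mean within-SQ = 2.26/3 = 0.7533; mean within-TI = 2.02/3 = 0.6733.
Geometric mean = √(0.7533 × 0.6733) = 0.7122.
HTMT = 0.2844 / 0.7122 = 0.40.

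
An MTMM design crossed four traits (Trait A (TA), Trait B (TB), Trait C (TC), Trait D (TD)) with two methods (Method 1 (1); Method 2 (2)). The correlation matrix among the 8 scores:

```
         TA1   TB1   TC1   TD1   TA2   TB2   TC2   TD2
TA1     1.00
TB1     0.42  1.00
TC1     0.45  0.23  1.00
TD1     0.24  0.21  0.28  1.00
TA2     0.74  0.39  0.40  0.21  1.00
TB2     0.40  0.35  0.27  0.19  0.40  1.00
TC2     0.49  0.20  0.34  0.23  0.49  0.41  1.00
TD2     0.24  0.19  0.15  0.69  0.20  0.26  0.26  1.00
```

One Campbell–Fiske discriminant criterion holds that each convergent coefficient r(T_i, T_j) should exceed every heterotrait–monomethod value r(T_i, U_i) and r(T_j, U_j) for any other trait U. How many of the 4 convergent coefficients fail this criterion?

Checking each validity diagonal entry against its comparison values:
TA (methods 1·2): 0.74 vs {0.42, 0.40, 0.45, 0.49, 0.24, 0.20} → pass.
TB (methods 1·2): 0.35 vs {0.42, 0.40, 0.23, 0.41, 0.21, 0.26} → fail.
TC (methods 1·2): 0.34 vs {0.45, 0.49, 0.23, 0.41, 0.28, 0.26} → fail.
TD (methods 1·2): 0.69 vs {0.24, 0.20, 0.21, 0.26, 0.28, 0.26} → pass.
2 of 4 fail.

2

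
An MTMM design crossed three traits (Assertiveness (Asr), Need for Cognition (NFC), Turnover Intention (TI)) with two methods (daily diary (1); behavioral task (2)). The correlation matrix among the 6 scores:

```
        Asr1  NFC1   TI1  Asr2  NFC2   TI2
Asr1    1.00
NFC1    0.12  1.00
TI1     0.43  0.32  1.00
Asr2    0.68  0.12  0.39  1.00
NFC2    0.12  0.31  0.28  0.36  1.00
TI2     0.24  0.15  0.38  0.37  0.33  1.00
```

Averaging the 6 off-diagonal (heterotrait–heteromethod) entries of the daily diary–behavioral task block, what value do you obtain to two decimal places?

0.22

HTHM values (method 1 × method 2): 0.12, 0.24, 0.12, 0.15, 0.39, 0.28; mean = 1.30/6 = 0.22.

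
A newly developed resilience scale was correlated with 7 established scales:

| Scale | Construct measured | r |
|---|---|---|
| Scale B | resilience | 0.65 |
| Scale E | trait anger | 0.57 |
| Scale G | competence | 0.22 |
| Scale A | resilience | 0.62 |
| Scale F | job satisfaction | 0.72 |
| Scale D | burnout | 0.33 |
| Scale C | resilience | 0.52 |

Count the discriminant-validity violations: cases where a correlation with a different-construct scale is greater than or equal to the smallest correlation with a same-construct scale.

2

Convergent (same construct = resilience): Scale B, Scale A, Scale C.
Smallest convergent = 0.52. Discriminant values: 0.57, 0.22, 0.72, 0.33; count ≥ 0.52 → 2.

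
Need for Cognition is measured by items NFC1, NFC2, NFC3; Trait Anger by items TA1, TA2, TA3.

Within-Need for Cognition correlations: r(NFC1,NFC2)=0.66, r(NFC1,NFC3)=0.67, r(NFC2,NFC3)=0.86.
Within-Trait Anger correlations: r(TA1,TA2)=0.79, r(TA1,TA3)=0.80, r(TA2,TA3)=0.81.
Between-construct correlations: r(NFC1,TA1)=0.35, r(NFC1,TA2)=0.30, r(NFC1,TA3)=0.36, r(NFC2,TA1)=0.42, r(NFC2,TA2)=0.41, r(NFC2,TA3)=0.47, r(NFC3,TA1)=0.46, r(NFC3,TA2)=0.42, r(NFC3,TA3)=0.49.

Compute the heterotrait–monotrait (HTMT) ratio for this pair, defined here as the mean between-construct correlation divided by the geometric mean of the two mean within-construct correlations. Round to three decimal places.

Mean between = 3.68/9 = 0.4089.
Mean within-NFC = 2.19/3 = 0.7300; mean within-TA = 2.40/3 = 0.8000.
Geometric mean = √(0.7300 × 0.8000) = 0.7642.
HTMT = 0.4089 / 0.7642 = 0.535.

0.535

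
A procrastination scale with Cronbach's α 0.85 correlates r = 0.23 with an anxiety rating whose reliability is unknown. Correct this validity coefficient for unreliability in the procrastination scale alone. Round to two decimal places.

0.25

Single correction: r_c = r_obs / √r_xx = 0.23 / √0.85 = 0.23 / 0.9220 ≈ 0.25.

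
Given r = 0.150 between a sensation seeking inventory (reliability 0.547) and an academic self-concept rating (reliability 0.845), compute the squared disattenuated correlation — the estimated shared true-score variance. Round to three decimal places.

Disattenuated r = 0.150 / √(0.547 × 0.845) = 0.150 / 0.6799 = 0.2206.
Shared true-score variance = 0.2206² = 0.0487 ≈ 0.049.

0.049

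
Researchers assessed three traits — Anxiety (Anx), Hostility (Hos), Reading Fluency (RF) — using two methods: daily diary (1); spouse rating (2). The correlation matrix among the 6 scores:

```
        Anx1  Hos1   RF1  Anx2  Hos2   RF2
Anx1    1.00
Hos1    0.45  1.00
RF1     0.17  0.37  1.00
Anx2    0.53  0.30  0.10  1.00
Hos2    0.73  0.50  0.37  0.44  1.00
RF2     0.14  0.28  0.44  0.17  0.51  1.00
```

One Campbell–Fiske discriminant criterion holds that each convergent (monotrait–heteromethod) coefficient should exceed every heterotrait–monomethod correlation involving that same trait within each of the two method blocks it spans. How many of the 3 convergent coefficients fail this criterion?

2

Checking each validity diagonal entry against its comparison values:
Anx (methods 1·2): 0.53 vs {0.45, 0.44, 0.17, 0.17} → pass.
Hos (methods 1·2): 0.50 vs {0.45, 0.44, 0.37, 0.51} → fail.
RF (methods 1·2): 0.44 vs {0.17, 0.17, 0.37, 0.51} → fail.
2 of 3 fail.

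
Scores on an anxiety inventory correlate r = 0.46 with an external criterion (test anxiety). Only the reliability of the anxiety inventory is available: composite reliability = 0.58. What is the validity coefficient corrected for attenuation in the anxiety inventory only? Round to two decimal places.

0.60

Single correction: r_c = r_obs / √r_xx = 0.46 / √0.58 = 0.46 / 0.7616 ≈ 0.60.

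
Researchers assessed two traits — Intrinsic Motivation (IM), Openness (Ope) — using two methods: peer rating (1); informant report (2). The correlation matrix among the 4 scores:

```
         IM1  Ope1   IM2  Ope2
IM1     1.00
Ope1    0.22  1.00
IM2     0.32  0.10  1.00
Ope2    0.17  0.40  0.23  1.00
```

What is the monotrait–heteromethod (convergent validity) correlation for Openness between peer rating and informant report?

0.40

Same trait (Ope), different methods: r(Ope1, Ope2) = 0.40.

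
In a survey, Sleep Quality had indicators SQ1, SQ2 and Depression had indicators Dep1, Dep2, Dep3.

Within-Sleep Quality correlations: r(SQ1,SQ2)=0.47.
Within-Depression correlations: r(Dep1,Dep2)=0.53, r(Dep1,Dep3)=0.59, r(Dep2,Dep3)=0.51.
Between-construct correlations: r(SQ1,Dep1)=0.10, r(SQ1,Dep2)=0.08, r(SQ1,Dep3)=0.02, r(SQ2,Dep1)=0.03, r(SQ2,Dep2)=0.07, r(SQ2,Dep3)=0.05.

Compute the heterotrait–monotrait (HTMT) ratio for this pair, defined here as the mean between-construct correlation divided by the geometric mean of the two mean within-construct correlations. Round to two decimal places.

Between-construct mean = 0.35/6 = 0.0583.
Mean within-SQ = 0.47/1 = 0.4700; mean within-Dep = 1.63/3 = 0.5433.
Geometric mean = √(0.4700 × 0.5433) = 0.5053.
HTMT = 0.0583 / 0.5053 = 0.12.

0.12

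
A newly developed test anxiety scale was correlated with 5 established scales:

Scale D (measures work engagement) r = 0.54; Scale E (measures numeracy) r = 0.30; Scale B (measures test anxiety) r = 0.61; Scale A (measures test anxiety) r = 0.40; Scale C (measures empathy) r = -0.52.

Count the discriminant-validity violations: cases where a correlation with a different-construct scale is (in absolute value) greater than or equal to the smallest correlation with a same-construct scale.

Convergent (same construct = test anxiety): Scale B, Scale A.
Smallest convergent = 0.40. Discriminant |r|: 0.54, 0.30, 0.52; count ≥ 0.40 → 2.

2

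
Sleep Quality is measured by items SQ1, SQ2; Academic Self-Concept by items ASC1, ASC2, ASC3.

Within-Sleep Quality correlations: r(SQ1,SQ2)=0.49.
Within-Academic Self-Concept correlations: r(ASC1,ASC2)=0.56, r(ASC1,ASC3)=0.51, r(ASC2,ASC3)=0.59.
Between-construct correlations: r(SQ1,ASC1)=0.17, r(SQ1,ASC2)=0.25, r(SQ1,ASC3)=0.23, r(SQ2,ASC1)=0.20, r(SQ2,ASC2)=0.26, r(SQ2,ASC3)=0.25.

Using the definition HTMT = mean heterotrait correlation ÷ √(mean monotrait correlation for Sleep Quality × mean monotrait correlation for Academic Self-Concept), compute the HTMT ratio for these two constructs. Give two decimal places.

Mean heterotrait r = 1.36/6 = 0.2267.
Mean within-SQ = 0.49/1 = 0.4900; mean within-ASC = 1.66/3 = 0.5533.
Geometric mean = √(0.4900 × 0.5533) = 0.5207.
HTMT = 0.2267 / 0.5207 = 0.44.

0.44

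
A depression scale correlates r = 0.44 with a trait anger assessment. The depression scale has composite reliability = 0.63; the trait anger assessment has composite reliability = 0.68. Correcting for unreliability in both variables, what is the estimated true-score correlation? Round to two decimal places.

r_true = r_obs / √(r_xx · r_yy) = 0.44 / √(0.63 × 0.68) = 0.44 / √0.4284 = 0.44 / 0.6545 ≈ 0.67.

0.67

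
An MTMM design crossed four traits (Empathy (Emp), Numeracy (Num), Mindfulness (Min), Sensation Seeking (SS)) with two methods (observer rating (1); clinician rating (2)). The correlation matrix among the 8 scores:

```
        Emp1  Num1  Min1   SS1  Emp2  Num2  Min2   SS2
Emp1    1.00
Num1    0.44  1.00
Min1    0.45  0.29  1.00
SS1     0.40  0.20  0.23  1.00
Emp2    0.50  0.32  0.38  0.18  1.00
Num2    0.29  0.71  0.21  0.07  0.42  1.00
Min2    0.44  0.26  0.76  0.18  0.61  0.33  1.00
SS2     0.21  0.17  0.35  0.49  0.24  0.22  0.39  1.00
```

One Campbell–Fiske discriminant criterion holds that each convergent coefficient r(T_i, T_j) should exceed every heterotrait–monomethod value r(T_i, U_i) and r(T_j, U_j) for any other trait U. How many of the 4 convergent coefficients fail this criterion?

Each convergent coefficient versus the relevant comparison correlations:
Emp (methods 1·2): 0.50 vs {0.44, 0.42, 0.45, 0.61, 0.40, 0.24} → fail.
Num (methods 1·2): 0.71 vs {0.44, 0.42, 0.29, 0.33, 0.20, 0.22} → pass.
Min (methods 1·2): 0.76 vs {0.45, 0.61, 0.29, 0.33, 0.23, 0.39} → pass.
SS (methods 1·2): 0.49 vs {0.40, 0.24, 0.20, 0.22, 0.23, 0.39} → pass.
1 of 4 fail.

1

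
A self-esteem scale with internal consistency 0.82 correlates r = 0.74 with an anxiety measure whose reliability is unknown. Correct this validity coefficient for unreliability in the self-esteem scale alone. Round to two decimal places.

0.82

Single correction: r_c = r_obs / √r_xx = 0.74 / √0.82 = 0.74 / 0.9055 ≈ 0.82.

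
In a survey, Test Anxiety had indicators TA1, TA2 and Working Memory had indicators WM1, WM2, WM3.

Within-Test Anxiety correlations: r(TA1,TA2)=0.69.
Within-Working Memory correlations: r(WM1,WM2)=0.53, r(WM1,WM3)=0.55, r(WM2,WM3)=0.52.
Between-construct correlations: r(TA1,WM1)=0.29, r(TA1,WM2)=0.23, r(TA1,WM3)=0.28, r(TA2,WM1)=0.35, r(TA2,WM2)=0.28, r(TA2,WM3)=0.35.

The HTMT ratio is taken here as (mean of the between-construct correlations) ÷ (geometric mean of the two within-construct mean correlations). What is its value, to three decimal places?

Mean heterotrait r = 1.78/6 = 0.2967.
Mean within-TA = 0.69/1 = 0.6900; mean within-WM = 1.60/3 = 0.5333.
Geometric mean = √(0.6900 × 0.5333) = 0.6066.
HTMT = 0.2967 / 0.6066 = 0.489.

0.489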